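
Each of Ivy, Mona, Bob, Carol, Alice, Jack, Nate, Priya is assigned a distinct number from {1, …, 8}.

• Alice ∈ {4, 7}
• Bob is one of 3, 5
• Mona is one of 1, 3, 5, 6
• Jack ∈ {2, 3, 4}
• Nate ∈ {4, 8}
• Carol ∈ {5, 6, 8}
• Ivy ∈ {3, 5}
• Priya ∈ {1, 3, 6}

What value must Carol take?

8

The 8 variables draw from only 8 values {1, 2, 3, 4, 5, 6, 7, 8}, so each is used; only Jack can be 2, hence Jack = 2.
The 7 still-open variables draw from only 7 values {1, 3, 4, 5, 6, 7, 8}, so each is used; only Alice can be 7, hence Alice = 7.
The 6 still-open variables draw from only 6 values {1, 3, 4, 5, 6, 8}, so each is used; only Nate can be 4, hence Nate = 4.
Among the 5 still-open variables, 8 fits only Carol (and all 5 values in {1, 3, 5, 6, 8} must be used), so Carol = 8.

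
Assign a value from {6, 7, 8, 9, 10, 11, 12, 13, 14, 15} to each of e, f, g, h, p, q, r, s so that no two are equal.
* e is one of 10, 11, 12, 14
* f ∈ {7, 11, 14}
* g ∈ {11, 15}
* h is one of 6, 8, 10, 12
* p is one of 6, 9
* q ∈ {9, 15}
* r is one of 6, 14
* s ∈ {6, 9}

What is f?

7

p and s between them cover only {6, 9} — a naked pair. Remove those values from h, q, r.
q's domain is down to {15}, so q = 15. Remove 15 from g.
r must be 14 (only option left). Strike 14 from e, f.
That leaves g = 11. So e, f can't be 11.
So f = 7.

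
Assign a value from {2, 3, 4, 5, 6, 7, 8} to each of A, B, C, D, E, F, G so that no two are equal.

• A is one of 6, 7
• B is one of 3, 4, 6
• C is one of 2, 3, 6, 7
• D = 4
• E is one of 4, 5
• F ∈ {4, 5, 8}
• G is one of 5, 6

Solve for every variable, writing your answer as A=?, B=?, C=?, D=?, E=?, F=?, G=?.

A=7, B=3, C=2, D=4, E=5, F=8, G=6

D has just one choice, so D = 4. Strike 4 from B, E, F.
E has just one choice, so E = 5. So F, G can't be 5.
That leaves F = 8.
G's domain is down to {6}, so G = 6. So A, B, C can't be 6.
That leaves A = 7. So C can't be 7.
B must be 3 (only option left). Eliminate 3 elsewhere: C.
C must be 2 (only option left).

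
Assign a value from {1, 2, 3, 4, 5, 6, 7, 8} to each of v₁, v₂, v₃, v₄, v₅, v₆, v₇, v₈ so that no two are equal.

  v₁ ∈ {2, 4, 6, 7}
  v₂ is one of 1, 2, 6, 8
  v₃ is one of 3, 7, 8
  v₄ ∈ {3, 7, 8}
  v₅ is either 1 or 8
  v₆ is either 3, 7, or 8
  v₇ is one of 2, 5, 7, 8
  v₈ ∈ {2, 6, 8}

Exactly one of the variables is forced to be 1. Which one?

The 8 variables together cover exactly {1, 2, 3, 4, 5, 6, 7, 8} — 8 values for 8 variables — and 4 appears only in v₁'s list, so v₁ = 4.
Among the 7 still-open variables, 5 fits only v₇ (and all 7 values in {1, 2, 3, 5, 6, 7, 8} must be used), so v₇ = 5.
v₃, v₄, v₆ between them cover only {3, 7, 8} — a naked triple. Remove those values from v₂, v₅, v₈.
So 1 goes to v₅.

v₅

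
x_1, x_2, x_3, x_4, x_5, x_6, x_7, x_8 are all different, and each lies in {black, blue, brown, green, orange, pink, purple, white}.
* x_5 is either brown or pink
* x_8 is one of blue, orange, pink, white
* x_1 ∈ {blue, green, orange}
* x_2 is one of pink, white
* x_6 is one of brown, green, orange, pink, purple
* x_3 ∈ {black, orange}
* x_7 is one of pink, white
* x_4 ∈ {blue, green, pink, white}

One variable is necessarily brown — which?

The 8 variables together cover exactly {black, blue, brown, green, orange, pink, purple, white} — 8 values for 8 variables — and black appears only in x_3's list, so x_3 = black.
The 7 still-open variables together cover exactly {blue, brown, green, orange, pink, purple, white} — 7 values for 7 variables — and purple appears only in x_6's list, so x_6 = purple.
Among the 6 still-open variables, brown fits only x_5 (and all 6 values in {blue, brown, green, orange, pink, white} must be used), so x_5 = brown.

x_5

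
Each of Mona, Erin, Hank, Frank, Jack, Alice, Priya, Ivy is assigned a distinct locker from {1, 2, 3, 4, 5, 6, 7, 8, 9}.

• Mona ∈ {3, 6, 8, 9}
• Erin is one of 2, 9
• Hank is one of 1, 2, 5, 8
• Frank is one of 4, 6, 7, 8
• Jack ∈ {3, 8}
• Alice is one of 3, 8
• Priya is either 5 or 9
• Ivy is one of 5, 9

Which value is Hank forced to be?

The 2 variables Jack and Alice are confined to {3, 8}, which locks those values in; drop them from Mona, Hank, Frank.
Priya and Ivy between them cover only {5, 9} — a naked pair. Remove those values from Mona, Erin, Hank.
Mona must be 6 (only option left). Remove 6 from Frank.
That leaves Erin = 2. Eliminate 2 elsewhere: Hank.
So Hank = 1.

1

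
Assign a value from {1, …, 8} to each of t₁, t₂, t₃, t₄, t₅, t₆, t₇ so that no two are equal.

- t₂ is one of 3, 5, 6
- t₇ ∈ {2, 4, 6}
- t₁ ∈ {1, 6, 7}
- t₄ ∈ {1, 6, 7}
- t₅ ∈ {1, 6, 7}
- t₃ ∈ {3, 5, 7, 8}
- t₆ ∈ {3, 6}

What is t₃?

8

t₁, t₄, t₅ between them cover only {1, 6, 7} — a naked triple. Remove those values from t₂, t₃, t₆, t₇.
t₆ must be 3 (only option left). Strike 3 from t₂, t₃.
t₂'s domain is down to {5}, so t₂ = 5. Remove 5 from t₃.
So t₃ = 8.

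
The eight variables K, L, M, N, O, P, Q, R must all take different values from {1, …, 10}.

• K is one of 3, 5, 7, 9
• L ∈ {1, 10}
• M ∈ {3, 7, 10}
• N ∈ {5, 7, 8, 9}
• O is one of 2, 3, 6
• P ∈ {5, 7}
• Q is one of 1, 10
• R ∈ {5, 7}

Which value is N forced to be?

The 2 variables L and Q are confined to {1, 10}, which locks those values in; drop them from M.
P and R between them cover only {5, 7} — a naked pair. Remove those values from K, M, N.
M's domain is down to {3}, so M = 3. So K, O can't be 3.
K's domain is down to {9}, so K = 9. Strike 9 from N.
So N = 8.

8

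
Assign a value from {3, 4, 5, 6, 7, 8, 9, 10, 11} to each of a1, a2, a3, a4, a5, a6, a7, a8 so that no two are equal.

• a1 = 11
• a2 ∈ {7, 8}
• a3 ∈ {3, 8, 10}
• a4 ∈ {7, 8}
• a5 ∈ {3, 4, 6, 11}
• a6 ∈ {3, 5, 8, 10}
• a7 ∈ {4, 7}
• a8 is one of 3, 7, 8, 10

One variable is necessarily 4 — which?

a1 must be 11 (only option left). Eliminate 11 elsewhere: a5.
The 7 still-open variables together cover exactly {3, 4, 5, 6, 7, 8, 10} — 7 values for 7 variables — and 5 appears only in a6's list, so a6 = 5.
Among the 6 still-open variables, 6 fits only a5 (and all 6 values in {3, 4, 6, 7, 8, 10} must be used), so a5 = 6.
The 5 still-open variables draw from only 5 values {3, 4, 7, 8, 10}, so each is used; only a7 can be 4, hence a7 = 4.

a7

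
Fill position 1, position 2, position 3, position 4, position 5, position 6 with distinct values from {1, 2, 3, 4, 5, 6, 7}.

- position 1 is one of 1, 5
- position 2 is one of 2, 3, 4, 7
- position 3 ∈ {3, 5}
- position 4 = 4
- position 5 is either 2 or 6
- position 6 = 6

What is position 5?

position 4's domain is down to {4}, so position 4 = 4. Eliminate 4 elsewhere: position 2.
That leaves position 6 = 6. Remove 6 from position 5.
So position 5 = 2.

2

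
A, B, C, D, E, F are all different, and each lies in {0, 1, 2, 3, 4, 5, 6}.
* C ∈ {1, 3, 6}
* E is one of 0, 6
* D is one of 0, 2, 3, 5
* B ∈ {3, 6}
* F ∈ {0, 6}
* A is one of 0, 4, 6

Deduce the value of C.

E and F share exactly the 2 values {0, 6}; by pigeonhole those values go to them, so strike 0, 6 from A, B, C, D.
A must be 4 (only option left).
B must be 3 (only option left). So C, D can't be 3.
So C = 1.

1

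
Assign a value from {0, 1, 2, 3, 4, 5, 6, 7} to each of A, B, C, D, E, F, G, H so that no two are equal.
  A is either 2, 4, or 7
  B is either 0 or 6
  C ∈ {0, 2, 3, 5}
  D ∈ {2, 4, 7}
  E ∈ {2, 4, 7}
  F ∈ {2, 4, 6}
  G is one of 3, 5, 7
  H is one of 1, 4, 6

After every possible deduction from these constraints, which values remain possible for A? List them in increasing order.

Among the 8 variables, 1 fits only H (and all 8 values in {0, 1, 2, 3, 4, 5, 6, 7} must be used), so H = 1.
A, D, E between them cover only {2, 4, 7} — a naked triple. Remove those values from C, F, G.
F has just one choice, so F = 6. Strike 6 from B.
B has just one choice, so B = 0. Strike 0 from C.
No further eliminations apply; A can still be any of 2, 4, 7.

2, 4, 7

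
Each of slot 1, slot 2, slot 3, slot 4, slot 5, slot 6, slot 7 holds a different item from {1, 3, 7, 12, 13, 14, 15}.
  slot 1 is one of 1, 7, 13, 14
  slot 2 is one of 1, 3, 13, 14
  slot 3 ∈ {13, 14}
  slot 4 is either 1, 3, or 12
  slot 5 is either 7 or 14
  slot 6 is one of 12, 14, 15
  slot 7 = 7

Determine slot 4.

12

slot 7 has just one choice, so slot 7 = 7. Strike 7 from slot 1, slot 5.
slot 5 must be 14 (only option left). Remove 14 from slot 1, slot 2, slot 3, slot 6.
slot 3's domain is down to {13}, so slot 3 = 13. Eliminate 13 elsewhere: slot 1, slot 2.
slot 1 has just one choice, so slot 1 = 1. So slot 2, slot 4 can't be 1.
That leaves slot 2 = 3. Eliminate 3 elsewhere: slot 4.
So slot 4 = 12.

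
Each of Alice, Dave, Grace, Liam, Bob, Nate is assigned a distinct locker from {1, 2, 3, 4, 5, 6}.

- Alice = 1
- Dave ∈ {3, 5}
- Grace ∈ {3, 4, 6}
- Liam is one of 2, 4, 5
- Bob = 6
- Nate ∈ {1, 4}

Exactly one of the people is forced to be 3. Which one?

Grace

Alice must be 1 (only option left). Strike 1 from Nate.
Bob's domain is down to {6}, so Bob = 6. Remove 6 from Grace.
That leaves Nate = 4. So Grace, Liam can't be 4.
So 3 goes to Grace.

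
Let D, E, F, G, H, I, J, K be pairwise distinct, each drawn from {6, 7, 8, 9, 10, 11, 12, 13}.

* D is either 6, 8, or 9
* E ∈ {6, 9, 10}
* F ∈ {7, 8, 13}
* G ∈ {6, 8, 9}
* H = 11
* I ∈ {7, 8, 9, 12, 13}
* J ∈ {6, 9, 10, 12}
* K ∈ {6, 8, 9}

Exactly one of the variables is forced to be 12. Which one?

J

H must be 11 (only option left).
The 3 variables D, G, K are confined to {6, 8, 9}, which locks those values in; drop them from E, F, I, J.
E has just one choice, so E = 10. So J can't be 10.
So 12 goes to J.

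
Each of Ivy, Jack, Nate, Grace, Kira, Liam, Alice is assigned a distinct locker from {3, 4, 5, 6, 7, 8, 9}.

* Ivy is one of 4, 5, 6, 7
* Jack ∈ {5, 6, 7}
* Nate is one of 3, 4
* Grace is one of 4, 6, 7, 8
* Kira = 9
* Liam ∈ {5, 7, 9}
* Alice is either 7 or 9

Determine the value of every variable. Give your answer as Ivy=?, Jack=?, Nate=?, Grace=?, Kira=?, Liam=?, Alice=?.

Ivy=4, Jack=6, Nate=3, Grace=8, Kira=9, Liam=5, Alice=7

Kira's domain is down to {9}, so Kira = 9. Strike 9 from Liam, Alice.
That leaves Alice = 7. So Ivy, Jack, Grace, Liam can't be 7.
Liam has just one choice, so Liam = 5. So Ivy, Jack can't be 5.
Jack must be 6 (only option left). Remove 6 from Ivy, Grace.
That leaves Ivy = 4. Strike 4 from Nate, Grace.
Nate must be 3 (only option left).
That leaves Grace = 8.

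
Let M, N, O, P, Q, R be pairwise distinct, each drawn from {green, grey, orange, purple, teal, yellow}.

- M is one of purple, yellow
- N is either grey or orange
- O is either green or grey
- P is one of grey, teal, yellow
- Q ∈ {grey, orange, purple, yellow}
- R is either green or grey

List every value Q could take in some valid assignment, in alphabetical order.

Among the 6 variables, teal fits only P (and all 6 values in {green, grey, orange, purple, teal, yellow} must be used), so P = teal.
O and R share exactly the 2 values {green, grey}; by pigeonhole those values go to them, so strike green, grey from N, Q.
N has just one choice, so N = orange. So Q can't be orange.
No further eliminations apply; Q can still be any of purple, yellow.

purple, yellow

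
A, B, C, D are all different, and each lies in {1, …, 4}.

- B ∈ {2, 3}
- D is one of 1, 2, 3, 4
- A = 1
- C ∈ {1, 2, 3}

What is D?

4

A's domain is down to {1}, so A = 1. So C, D can't be 1.
Among the 3 still-open variables, 4 fits only D (and all 3 values in {2, 3, 4} must be used), so D = 4.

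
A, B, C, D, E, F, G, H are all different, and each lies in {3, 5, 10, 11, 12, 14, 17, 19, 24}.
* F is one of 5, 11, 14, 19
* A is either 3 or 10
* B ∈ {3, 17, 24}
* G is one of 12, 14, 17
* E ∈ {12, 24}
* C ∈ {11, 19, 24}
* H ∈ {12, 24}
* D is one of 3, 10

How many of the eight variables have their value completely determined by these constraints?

A and D between them cover only {3, 10} — a naked pair. Remove those values from B.
E and H between them cover only {12, 24} — a naked pair. Remove those values from B, C, G.
B has just one choice, so B = 17. Remove 17 from G.
G must be 14 (only option left). Remove 14 from F.
Determined: B=17, G=14. The other variables each still have more than one consistent value. That makes 2.

2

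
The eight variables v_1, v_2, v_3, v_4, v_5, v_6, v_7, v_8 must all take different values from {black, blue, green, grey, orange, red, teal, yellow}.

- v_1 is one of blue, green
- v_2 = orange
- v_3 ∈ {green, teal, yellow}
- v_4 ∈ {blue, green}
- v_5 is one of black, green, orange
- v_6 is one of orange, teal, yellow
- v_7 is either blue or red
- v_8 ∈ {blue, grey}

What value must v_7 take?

v_2 has just one choice, so v_2 = orange. Strike orange from v_5, v_6.
Among the 7 still-open variables, black fits only v_5 (and all 7 values in {black, blue, green, grey, red, teal, yellow} must be used), so v_5 = black.
Among the 6 still-open variables, grey fits only v_8 (and all 6 values in {blue, green, grey, red, teal, yellow} must be used), so v_8 = grey.
Among the 5 still-open variables, red fits only v_7 (and all 5 values in {blue, green, red, teal, yellow} must be used), so v_7 = red.

red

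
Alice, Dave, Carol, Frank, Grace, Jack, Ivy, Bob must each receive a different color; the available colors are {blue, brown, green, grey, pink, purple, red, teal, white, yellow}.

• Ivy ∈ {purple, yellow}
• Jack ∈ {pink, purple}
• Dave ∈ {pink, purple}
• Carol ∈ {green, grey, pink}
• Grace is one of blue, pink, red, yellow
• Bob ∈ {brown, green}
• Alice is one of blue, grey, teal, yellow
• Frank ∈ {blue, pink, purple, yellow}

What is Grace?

red

Dave and Jack share exactly the 2 values {pink, purple}; by pigeonhole those values go to them, so strike pink, purple from Carol, Frank, Grace, Ivy.
Ivy has just one choice, so Ivy = yellow. So Alice, Frank, Grace can't be yellow.
Frank has just one choice, so Frank = blue. Eliminate blue elsewhere: Alice, Grace.
So Grace = red.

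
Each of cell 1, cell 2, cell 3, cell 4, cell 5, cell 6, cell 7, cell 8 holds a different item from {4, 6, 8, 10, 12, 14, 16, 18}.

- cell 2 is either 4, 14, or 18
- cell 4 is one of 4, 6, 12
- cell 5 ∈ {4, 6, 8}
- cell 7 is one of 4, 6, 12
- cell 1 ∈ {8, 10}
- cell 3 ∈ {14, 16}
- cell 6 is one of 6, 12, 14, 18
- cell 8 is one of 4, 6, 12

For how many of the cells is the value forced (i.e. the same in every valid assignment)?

Among the 8 variables, 10 fits only cell 1 (and all 8 values in {4, 6, 8, 10, 12, 14, 16, 18} must be used), so cell 1 = 10.
Among the 7 still-open variables, 8 fits only cell 5 (and all 7 values in {4, 6, 8, 12, 14, 16, 18} must be used), so cell 5 = 8.
The 6 still-open variables draw from only 6 values {4, 6, 12, 14, 16, 18}, so each is used; only cell 3 can be 16, hence cell 3 = 16.
cell 4, cell 7, cell 8 between them cover only {4, 6, 12} — a naked triple. Remove those values from cell 2, cell 6.
Determined: cell 1=10, cell 3=16, cell 5=8. The other cells each still have more than one consistent value. That makes 3.

3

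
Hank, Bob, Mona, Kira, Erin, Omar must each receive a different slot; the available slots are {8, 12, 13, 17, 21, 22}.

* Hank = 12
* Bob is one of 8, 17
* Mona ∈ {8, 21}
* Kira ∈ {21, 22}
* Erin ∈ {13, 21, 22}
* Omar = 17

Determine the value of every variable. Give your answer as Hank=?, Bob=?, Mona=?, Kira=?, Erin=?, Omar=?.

Hank=12, Bob=8, Mona=21, Kira=22, Erin=13, Omar=17

Hank has just one choice, so Hank = 12.
That leaves Omar = 17. Eliminate 17 elsewhere: Bob.
Bob has just one choice, so Bob = 8. Eliminate 8 elsewhere: Mona.
Mona's domain is down to {21}, so Mona = 21. So Kira, Erin can't be 21.
Kira must be 22 (only option left). Remove 22 from Erin.
Erin has just one choice, so Erin = 13.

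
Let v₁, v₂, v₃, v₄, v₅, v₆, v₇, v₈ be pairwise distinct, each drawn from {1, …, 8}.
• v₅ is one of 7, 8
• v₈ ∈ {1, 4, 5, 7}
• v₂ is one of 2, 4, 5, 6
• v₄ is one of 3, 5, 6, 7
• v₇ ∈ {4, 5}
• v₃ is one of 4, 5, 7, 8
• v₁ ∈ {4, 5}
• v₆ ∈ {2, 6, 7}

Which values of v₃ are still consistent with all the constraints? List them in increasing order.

The 8 variables draw from only 8 values {1, 2, 3, 4, 5, 6, 7, 8}, so each is used; only v₈ can be 1, hence v₈ = 1.
The 7 still-open variables draw from only 7 values {2, 3, 4, 5, 6, 7, 8}, so each is used; only v₄ can be 3, hence v₄ = 3.
The 2 variables v₁ and v₇ are confined to {4, 5}, which locks those values in; drop them from v₂, v₃.
The 2 variables v₃ and v₅ are confined to {7, 8}, which locks those values in; drop them from v₆.
No further eliminations apply; v₃ can still be any of 7, 8.

7, 8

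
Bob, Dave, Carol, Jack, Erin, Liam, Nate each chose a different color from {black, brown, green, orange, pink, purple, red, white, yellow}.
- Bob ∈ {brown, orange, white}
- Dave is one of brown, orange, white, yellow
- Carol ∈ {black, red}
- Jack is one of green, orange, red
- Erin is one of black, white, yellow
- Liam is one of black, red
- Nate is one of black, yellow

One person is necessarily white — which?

Erin

The 7 variables together cover exactly {black, brown, green, orange, red, white, yellow} — 7 values for 7 variables — and green appears only in Jack's list, so Jack = green.
The 2 variables Carol and Liam are confined to {black, red}, which locks those values in; drop them from Erin, Nate.
Nate must be yellow (only option left). Eliminate yellow elsewhere: Dave, Erin.
So white goes to Erin.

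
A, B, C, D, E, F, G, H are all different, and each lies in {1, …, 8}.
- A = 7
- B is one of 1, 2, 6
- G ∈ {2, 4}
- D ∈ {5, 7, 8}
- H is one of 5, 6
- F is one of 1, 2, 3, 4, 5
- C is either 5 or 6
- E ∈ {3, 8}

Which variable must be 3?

E

A's domain is down to {7}, so A = 7. Remove 7 from D.
C and H share exactly the 2 values {5, 6}; by pigeonhole those values go to them, so strike 5, 6 from B, D, F.
D's domain is down to {8}, so D = 8. Eliminate 8 elsewhere: E.
So 3 goes to E.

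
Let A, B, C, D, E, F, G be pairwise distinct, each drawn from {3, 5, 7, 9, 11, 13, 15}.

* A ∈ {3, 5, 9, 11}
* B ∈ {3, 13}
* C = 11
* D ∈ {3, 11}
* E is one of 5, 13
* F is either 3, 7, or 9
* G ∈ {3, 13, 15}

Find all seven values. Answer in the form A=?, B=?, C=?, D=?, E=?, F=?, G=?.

A=9, B=13, C=11, D=3, E=5, F=7, G=15

C has just one choice, so C = 11. Strike 11 from A, D.
That leaves D = 3. Remove 3 from A, B, F, G.
B must be 13 (only option left). Eliminate 13 elsewhere: E, G.
E must be 5 (only option left). Strike 5 from A.
G must be 15 (only option left).
That leaves A = 9. Remove 9 from F.
That leaves F = 7.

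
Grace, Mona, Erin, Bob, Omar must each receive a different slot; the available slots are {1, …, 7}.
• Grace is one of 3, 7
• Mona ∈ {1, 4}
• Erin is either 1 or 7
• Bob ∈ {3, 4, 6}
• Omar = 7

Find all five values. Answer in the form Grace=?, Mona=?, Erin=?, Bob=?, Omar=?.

Grace=3, Mona=4, Erin=1, Bob=6, Omar=7

Omar has just one choice, so Omar = 7. So Grace, Erin can't be 7.
Grace must be 3 (only option left). Remove 3 from Bob.
Erin has just one choice, so Erin = 1. Remove 1 from Mona.
Mona must be 4 (only option left). So Bob can't be 4.
Bob must be 6 (only option left).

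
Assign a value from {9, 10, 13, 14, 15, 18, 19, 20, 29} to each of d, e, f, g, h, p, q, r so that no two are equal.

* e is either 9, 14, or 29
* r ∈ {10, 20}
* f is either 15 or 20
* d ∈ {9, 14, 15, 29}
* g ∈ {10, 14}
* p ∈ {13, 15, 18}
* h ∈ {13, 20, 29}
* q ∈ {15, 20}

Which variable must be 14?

g

Among the 8 variables, 18 fits only p (and all 8 values in {9, 10, 13, 14, 15, 18, 20, 29} must be used), so p = 18.
Among the 7 still-open variables, 13 fits only h (and all 7 values in {9, 10, 13, 14, 15, 20, 29} must be used), so h = 13.
The 2 variables f and q are confined to {15, 20}, which locks those values in; drop them from d, r.
r must be 10 (only option left). So g can't be 10.
So 14 goes to g.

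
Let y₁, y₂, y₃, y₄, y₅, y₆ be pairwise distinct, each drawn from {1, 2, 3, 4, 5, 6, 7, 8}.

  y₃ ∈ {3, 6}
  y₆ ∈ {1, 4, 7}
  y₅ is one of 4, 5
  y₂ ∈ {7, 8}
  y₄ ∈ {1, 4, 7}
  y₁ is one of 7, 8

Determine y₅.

The 2 variables y₁ and y₂ are confined to {7, 8}, which locks those values in; drop them from y₄, y₆.
y₄ and y₆ between them cover only {1, 4} — a naked pair. Remove those values from y₅.
So y₅ = 5.

5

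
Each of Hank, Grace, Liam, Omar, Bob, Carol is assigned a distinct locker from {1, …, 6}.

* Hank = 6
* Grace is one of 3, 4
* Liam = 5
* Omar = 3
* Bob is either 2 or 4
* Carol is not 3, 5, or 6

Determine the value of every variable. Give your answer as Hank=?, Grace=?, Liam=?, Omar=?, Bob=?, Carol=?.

Hank=6, Grace=4, Liam=5, Omar=3, Bob=2, Carol=1

Hank's domain is down to {6}, so Hank = 6.
Liam must be 5 (only option left).
Omar's domain is down to {3}, so Omar = 3. So Grace can't be 3.
Grace must be 4 (only option left). So Bob, Carol can't be 4.
Bob has just one choice, so Bob = 2. So Carol can't be 2.
That leaves Carol = 1.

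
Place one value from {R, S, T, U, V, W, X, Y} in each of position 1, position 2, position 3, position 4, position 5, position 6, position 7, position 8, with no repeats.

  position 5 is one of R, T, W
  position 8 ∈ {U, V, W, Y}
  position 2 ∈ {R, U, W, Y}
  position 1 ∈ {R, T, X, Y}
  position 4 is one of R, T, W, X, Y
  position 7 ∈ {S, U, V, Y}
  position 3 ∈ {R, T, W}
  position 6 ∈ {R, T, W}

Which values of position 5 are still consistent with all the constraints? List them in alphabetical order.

The 8 variables together cover exactly {R, S, T, U, V, W, X, Y} — 8 values for 8 variables — and S appears only in position 7's list, so position 7 = S.
The 7 still-open variables draw from only 7 values {R, T, U, V, W, X, Y}, so each is used; only position 8 can be V, hence position 8 = V.
Among the 6 still-open variables, U fits only position 2 (and all 6 values in {R, T, U, W, X, Y} must be used), so position 2 = U.
position 3, position 5, position 6 between them cover only {R, T, W} — a naked triple. Remove those values from position 1, position 4.
No further eliminations apply; position 5 can still be any of R, T, W.

R, T, W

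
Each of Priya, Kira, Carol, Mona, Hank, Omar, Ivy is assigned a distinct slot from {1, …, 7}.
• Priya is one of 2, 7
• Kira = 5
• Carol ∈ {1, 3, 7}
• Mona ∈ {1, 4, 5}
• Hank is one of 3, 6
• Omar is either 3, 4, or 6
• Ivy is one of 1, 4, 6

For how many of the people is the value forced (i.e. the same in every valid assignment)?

Kira has just one choice, so Kira = 5. So Mona can't be 5.
The 6 still-open variables together cover exactly {1, 2, 3, 4, 6, 7} — 6 values for 6 variables — and 2 appears only in Priya's list, so Priya = 2.
The 5 still-open variables draw from only 5 values {1, 3, 4, 6, 7}, so each is used; only Carol can be 7, hence Carol = 7.
Determined: Priya=2, Kira=5, Carol=7. The other people each still have more than one consistent value. That makes 3.

3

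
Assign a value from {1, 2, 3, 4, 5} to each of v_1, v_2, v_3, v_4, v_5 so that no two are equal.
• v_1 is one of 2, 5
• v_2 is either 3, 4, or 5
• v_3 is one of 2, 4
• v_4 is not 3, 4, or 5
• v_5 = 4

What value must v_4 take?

1

v_5 must be 4 (only option left). Eliminate 4 elsewhere: v_2, v_3.
v_3 has just one choice, so v_3 = 2. Eliminate 2 elsewhere: v_1, v_4.
So v_4 = 1.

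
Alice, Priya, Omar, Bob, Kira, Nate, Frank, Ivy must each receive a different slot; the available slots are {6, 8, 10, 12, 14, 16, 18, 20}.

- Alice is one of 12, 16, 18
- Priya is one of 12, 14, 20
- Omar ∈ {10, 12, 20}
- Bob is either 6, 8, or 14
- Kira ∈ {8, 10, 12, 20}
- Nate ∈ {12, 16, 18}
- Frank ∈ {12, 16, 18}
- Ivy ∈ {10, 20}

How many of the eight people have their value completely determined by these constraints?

The 8 variables together cover exactly {6, 8, 10, 12, 14, 16, 18, 20} — 8 values for 8 variables — and 6 appears only in Bob's list, so Bob = 6.
The 7 still-open variables draw from only 7 values {8, 10, 12, 14, 16, 18, 20}, so each is used; only Kira can be 8, hence Kira = 8.
The 6 still-open variables draw from only 6 values {10, 12, 14, 16, 18, 20}, so each is used; only Priya can be 14, hence Priya = 14.
Alice, Nate, Frank between them cover only {12, 16, 18} — a naked triple. Remove those values from Omar.
Determined: Priya=14, Bob=6, Kira=8. The other people each still have more than one consistent value. That makes 3.

3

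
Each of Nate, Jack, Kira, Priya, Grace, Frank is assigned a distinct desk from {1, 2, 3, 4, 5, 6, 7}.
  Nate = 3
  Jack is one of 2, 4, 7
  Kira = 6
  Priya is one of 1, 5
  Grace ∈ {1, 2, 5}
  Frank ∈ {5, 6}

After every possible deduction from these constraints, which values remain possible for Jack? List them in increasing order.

Nate must be 3 (only option left).
That leaves Kira = 6. Remove 6 from Frank.
Frank must be 5 (only option left). Eliminate 5 elsewhere: Priya, Grace.
That leaves Priya = 1. Remove 1 from Grace.
Grace's domain is down to {2}, so Grace = 2. Remove 2 from Jack.
No further eliminations apply; Jack can still be any of 4, 7.

4, 7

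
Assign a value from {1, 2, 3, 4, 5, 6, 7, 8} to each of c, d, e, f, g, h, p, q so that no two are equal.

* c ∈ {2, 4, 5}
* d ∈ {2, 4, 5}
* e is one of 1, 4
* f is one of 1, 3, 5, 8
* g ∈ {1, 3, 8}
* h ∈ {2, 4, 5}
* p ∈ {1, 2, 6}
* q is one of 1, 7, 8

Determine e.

1

The 8 variables together cover exactly {1, 2, 3, 4, 5, 6, 7, 8} — 8 values for 8 variables — and 6 appears only in p's list, so p = 6.
Among the 7 still-open variables, 7 fits only q (and all 7 values in {1, 2, 3, 4, 5, 7, 8} must be used), so q = 7.
c, d, h share exactly the 3 values {2, 4, 5}; by pigeonhole those values go to them, so strike 2, 4, 5 from e, f.
So e = 1.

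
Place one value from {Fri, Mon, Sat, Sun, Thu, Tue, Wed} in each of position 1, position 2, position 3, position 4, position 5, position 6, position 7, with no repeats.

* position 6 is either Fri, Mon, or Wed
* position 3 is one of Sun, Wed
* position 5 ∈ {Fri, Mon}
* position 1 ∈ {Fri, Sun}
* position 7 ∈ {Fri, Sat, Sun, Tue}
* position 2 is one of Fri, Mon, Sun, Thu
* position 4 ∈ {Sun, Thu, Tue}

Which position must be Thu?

position 2

The 7 variables together cover exactly {Fri, Mon, Sat, Sun, Thu, Tue, Wed} — 7 values for 7 variables — and Sat appears only in position 7's list, so position 7 = Sat.
The 6 still-open variables draw from only 6 values {Fri, Mon, Sun, Thu, Tue, Wed}, so each is used; only position 4 can be Tue, hence position 4 = Tue.
The 5 still-open variables together cover exactly {Fri, Mon, Sun, Thu, Wed} — 5 values for 5 variables — and Thu appears only in position 2's list, so position 2 = Thu.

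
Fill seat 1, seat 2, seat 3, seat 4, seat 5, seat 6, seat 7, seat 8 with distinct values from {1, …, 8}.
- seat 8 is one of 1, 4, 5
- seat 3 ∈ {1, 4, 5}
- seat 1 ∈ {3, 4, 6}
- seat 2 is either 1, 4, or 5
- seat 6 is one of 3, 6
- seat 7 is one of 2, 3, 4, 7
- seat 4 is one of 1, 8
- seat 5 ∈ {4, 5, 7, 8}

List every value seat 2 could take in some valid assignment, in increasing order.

The 8 variables together cover exactly {1, 2, 3, 4, 5, 6, 7, 8} — 8 values for 8 variables — and 2 appears only in seat 7's list, so seat 7 = 2.
Among the 7 still-open variables, 7 fits only seat 5 (and all 7 values in {1, 3, 4, 5, 6, 7, 8} must be used), so seat 5 = 7.
Among the 6 still-open variables, 8 fits only seat 4 (and all 6 values in {1, 3, 4, 5, 6, 8} must be used), so seat 4 = 8.
seat 2, seat 3, seat 8 between them cover only {1, 4, 5} — a naked triple. Remove those values from seat 1.
No further eliminations apply; seat 2 can still be any of 1, 4, 5.

1, 4, 5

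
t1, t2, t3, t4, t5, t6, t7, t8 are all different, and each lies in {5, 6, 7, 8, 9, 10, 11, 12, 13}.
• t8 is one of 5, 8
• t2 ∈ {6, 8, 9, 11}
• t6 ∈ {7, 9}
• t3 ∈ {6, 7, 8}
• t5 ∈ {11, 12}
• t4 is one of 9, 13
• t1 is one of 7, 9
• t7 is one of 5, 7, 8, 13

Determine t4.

13

Among the 8 variables, 12 fits only t5 (and all 8 values in {5, 6, 7, 8, 9, 11, 12, 13} must be used), so t5 = 12.
The 7 still-open variables draw from only 7 values {5, 6, 7, 8, 9, 11, 13}, so each is used; only t2 can be 11, hence t2 = 11.
Among the 6 still-open variables, 6 fits only t3 (and all 6 values in {5, 6, 7, 8, 9, 13} must be used), so t3 = 6.
t1 and t6 share exactly the 2 values {7, 9}; by pigeonhole those values go to them, so strike 7, 9 from t4, t7.
So t4 = 13.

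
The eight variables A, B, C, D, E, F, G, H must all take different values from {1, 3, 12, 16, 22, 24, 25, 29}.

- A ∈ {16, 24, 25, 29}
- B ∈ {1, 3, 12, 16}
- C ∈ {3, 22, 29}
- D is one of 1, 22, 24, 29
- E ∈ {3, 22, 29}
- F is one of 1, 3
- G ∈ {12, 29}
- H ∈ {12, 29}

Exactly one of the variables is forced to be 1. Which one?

F

The 8 variables draw from only 8 values {1, 3, 12, 16, 22, 24, 25, 29}, so each is used; only A can be 25, hence A = 25.
The 7 still-open variables together cover exactly {1, 3, 12, 16, 22, 24, 29} — 7 values for 7 variables — and 16 appears only in B's list, so B = 16.
The 6 still-open variables together cover exactly {1, 3, 12, 22, 24, 29} — 6 values for 6 variables — and 24 appears only in D's list, so D = 24.
Among the 5 still-open variables, 1 fits only F (and all 5 values in {1, 3, 12, 22, 29} must be used), so F = 1.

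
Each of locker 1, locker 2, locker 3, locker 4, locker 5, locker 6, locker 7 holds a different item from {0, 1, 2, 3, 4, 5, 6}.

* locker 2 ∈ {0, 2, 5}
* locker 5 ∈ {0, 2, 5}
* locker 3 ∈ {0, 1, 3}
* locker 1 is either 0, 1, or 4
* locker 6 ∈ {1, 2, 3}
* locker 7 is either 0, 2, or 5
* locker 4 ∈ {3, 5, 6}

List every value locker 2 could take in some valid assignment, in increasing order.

The 7 variables draw from only 7 values {0, 1, 2, 3, 4, 5, 6}, so each is used; only locker 1 can be 4, hence locker 1 = 4.
The 6 still-open variables together cover exactly {0, 1, 2, 3, 5, 6} — 6 values for 6 variables — and 6 appears only in locker 4's list, so locker 4 = 6.
locker 2, locker 5, locker 7 share exactly the 3 values {0, 2, 5}; by pigeonhole those values go to them, so strike 0, 2, 5 from locker 3, locker 6.
No further eliminations apply; locker 2 can still be any of 0, 2, 5.

0, 2, 5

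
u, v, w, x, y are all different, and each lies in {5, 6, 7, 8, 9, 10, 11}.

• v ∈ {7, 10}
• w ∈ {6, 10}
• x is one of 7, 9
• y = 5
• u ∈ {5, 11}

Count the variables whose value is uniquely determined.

2

y has just one choice, so y = 5. Strike 5 from u.
u has just one choice, so u = 11.
Determined: u=11, y=5. The other variables each still have more than one consistent value. That makes 2.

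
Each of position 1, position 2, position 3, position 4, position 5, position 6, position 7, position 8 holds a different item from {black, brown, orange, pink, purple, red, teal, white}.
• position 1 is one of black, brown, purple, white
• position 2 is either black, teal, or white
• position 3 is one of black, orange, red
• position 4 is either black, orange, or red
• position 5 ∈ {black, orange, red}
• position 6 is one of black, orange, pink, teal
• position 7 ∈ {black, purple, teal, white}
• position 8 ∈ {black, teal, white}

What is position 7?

purple

Among the 8 variables, brown fits only position 1 (and all 8 values in {black, brown, orange, pink, purple, red, teal, white} must be used), so position 1 = brown.
The 7 still-open variables together cover exactly {black, orange, pink, purple, red, teal, white} — 7 values for 7 variables — and pink appears only in position 6's list, so position 6 = pink.
Among the 6 still-open variables, purple fits only position 7 (and all 6 values in {black, orange, purple, red, teal, white} must be used), so position 7 = purple.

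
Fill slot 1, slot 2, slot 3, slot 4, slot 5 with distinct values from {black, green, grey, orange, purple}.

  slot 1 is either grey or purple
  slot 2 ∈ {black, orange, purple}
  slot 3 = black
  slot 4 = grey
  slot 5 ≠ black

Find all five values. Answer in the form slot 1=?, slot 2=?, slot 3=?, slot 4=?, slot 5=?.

slot 3's domain is down to {black}, so slot 3 = black. Eliminate black elsewhere: slot 2.
slot 4 must be grey (only option left). Strike grey from slot 1, slot 5.
slot 1 has just one choice, so slot 1 = purple. Strike purple from slot 2, slot 5.
slot 2 has just one choice, so slot 2 = orange. So slot 5 can't be orange.
slot 5's domain is down to {green}, so slot 5 = green.

slot 1=purple, slot 2=orange, slot 3=black, slot 4=grey, slot 5=green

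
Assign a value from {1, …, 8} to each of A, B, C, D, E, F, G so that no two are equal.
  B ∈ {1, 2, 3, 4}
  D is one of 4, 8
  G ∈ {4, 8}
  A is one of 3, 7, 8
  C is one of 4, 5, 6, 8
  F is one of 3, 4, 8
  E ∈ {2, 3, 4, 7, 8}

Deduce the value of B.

D and G between them cover only {4, 8} — a naked pair. Remove those values from A, B, C, E, F.
F must be 3 (only option left). Remove 3 from A, B, E.
A must be 7 (only option left). Remove 7 from E.
That leaves E = 2. Eliminate 2 elsewhere: B.
So B = 1.

1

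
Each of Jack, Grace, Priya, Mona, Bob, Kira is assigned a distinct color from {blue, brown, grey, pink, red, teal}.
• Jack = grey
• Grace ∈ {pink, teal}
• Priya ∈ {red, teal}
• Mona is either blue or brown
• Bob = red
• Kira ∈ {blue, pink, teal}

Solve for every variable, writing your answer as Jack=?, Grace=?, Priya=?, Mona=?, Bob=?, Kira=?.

Jack has just one choice, so Jack = grey.
Bob has just one choice, so Bob = red. So Priya can't be red.
Priya has just one choice, so Priya = teal. Eliminate teal elsewhere: Grace, Kira.
Grace has just one choice, so Grace = pink. Strike pink from Kira.
Kira must be blue (only option left). Strike blue from Mona.
That leaves Mona = brown.

Jack=grey, Grace=pink, Priya=teal, Mona=brown, Bob=red, Kira=blue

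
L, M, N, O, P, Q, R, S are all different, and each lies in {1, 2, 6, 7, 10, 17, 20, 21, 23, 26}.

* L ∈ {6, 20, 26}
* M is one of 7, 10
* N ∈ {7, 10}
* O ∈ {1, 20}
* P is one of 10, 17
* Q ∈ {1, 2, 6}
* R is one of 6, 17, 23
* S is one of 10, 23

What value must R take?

6

M and N between them cover only {7, 10} — a naked pair. Remove those values from P, S.
P must be 17 (only option left). Remove 17 from R.
S must be 23 (only option left). Remove 23 from R.
So R = 6.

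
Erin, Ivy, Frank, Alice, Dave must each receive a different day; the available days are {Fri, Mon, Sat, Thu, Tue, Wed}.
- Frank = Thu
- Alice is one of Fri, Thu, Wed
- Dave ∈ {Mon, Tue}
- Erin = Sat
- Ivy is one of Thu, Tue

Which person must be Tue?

Erin has just one choice, so Erin = Sat.
Frank has just one choice, so Frank = Thu. So Ivy, Alice can't be Thu.
So Tue goes to Ivy.

Ivy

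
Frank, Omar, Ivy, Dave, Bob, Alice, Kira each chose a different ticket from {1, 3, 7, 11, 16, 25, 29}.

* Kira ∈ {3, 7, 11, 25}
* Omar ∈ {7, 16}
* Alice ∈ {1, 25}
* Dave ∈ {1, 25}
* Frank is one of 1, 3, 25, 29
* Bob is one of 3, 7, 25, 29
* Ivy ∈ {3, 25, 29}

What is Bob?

7

The 7 variables draw from only 7 values {1, 3, 7, 11, 16, 25, 29}, so each is used; only Kira can be 11, hence Kira = 11.
Among the 6 still-open variables, 16 fits only Omar (and all 6 values in {1, 3, 7, 16, 25, 29} must be used), so Omar = 16.
The 5 still-open variables draw from only 5 values {1, 3, 7, 25, 29}, so each is used; only Bob can be 7, hence Bob = 7.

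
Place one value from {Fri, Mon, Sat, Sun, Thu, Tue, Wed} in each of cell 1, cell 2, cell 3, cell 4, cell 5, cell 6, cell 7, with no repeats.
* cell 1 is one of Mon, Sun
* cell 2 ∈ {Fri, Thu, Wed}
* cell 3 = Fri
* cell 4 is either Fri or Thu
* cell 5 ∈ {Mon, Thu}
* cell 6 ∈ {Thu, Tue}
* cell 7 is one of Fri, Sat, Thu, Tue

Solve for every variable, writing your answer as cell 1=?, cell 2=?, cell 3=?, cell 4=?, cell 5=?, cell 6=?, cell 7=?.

cell 3 has just one choice, so cell 3 = Fri. So cell 2, cell 4, cell 7 can't be Fri.
cell 4 must be Thu (only option left). So cell 2, cell 5, cell 6, cell 7 can't be Thu.
cell 5 must be Mon (only option left). Remove Mon from cell 1.
cell 6 must be Tue (only option left). Eliminate Tue elsewhere: cell 7.
That leaves cell 7 = Sat.
cell 1 has just one choice, so cell 1 = Sun.
cell 2 must be Wed (only option left).

cell 1=Sun, cell 2=Wed, cell 3=Fri, cell 4=Thu, cell 5=Mon, cell 6=Tue, cell 7=Sat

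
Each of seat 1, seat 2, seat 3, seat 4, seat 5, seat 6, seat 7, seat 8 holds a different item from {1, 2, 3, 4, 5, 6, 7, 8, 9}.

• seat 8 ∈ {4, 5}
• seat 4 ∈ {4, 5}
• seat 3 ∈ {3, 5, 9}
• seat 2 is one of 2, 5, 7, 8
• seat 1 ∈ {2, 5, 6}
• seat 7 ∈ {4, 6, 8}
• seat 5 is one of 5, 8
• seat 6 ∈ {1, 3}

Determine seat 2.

7

seat 4 and seat 8 between them cover only {4, 5} — a naked pair. Remove those values from seat 1, seat 2, seat 3, seat 5, seat 7.
seat 5's domain is down to {8}, so seat 5 = 8. Eliminate 8 elsewhere: seat 2, seat 7.
seat 7 has just one choice, so seat 7 = 6. Eliminate 6 elsewhere: seat 1.
seat 1 has just one choice, so seat 1 = 2. Strike 2 from seat 2.
So seat 2 = 7.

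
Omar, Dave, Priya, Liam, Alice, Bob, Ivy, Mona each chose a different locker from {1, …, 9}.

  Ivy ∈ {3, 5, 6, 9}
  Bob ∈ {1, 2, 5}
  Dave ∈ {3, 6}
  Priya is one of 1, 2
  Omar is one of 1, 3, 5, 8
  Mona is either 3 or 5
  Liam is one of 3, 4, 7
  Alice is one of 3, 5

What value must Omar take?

8

Alice and Mona between them cover only {3, 5} — a naked pair. Remove those values from Omar, Dave, Liam, Bob, Ivy.
Dave's domain is down to {6}, so Dave = 6. So Ivy can't be 6.
Ivy's domain is down to {9}, so Ivy = 9.
Priya and Bob between them cover only {1, 2} — a naked pair. Remove those values from Omar.
So Omar = 8.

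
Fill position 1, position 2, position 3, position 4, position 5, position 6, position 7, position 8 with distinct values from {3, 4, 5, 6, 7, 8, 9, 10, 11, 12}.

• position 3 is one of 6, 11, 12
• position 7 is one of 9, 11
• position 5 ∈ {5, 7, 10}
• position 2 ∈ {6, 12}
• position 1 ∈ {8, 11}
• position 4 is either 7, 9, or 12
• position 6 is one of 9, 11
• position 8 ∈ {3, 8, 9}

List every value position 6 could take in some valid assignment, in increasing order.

9, 11

position 6 and position 7 between them cover only {9, 11} — a naked pair. Remove those values from position 1, position 3, position 4, position 8.
position 1 must be 8 (only option left). Strike 8 from position 8.
position 8's domain is down to {3}, so position 8 = 3.
The 2 variables position 2 and position 3 are confined to {6, 12}, which locks those values in; drop them from position 4.
position 4 must be 7 (only option left). Strike 7 from position 5.
No further eliminations apply; position 6 can still be any of 9, 11.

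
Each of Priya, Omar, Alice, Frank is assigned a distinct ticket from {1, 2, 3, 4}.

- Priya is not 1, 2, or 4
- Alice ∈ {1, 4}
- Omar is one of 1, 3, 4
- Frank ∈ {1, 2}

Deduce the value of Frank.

Priya has just one choice, so Priya = 3. Strike 3 from Omar.
The 3 still-open variables draw from only 3 values {1, 2, 4}, so each is used; only Frank can be 2, hence Frank = 2.

2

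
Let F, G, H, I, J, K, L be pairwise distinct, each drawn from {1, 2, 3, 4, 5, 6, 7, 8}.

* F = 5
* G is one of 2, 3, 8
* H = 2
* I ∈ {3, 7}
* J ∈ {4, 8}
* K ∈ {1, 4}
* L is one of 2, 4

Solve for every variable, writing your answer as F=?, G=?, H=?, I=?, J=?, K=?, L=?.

F=5, G=3, H=2, I=7, J=8, K=1, L=4

F must be 5 (only option left).
H has just one choice, so H = 2. So G, L can't be 2.
That leaves L = 4. So J, K can't be 4.
J must be 8 (only option left). So G can't be 8.
K must be 1 (only option left).
That leaves G = 3. Strike 3 from I.
That leaves I = 7.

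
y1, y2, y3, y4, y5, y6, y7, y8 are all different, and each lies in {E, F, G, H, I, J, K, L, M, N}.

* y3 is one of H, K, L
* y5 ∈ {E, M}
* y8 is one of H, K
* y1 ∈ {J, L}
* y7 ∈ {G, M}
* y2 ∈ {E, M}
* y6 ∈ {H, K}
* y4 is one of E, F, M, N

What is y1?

J

The 2 variables y2 and y5 are confined to {E, M}, which locks those values in; drop them from y4, y7.
y7 has just one choice, so y7 = G.
y6 and y8 share exactly the 2 values {H, K}; by pigeonhole those values go to them, so strike H, K from y3.
y3's domain is down to {L}, so y3 = L. Remove L from y1.
So y1 = J.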